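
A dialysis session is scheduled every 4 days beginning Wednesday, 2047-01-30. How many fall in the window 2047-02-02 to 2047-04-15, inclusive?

Occurrences land 4·i days after 2047-01-30 for i = 0, 1, 2, …
2047-02-02 is 3 days after the start; 3 ÷ 4 = 0 remainder 3; since the remainder is 3, round up to i = 1. First occurrence in the window: #2 on 2047-02-03 (1×4 = 4 days in).
2047-04-15 is 75 days after the start; 75 ÷ 4 = 18 remainder 3. Last occurrence in the window: #19 on 2047-04-12.
Occurrences #2 through #19: 18 in total.

18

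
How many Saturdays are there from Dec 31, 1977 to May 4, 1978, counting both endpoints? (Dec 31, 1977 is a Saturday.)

Dec 31, 1977 is a Saturday; the first Saturday on or after it is Dec 31, 1977.
From Dec 31, 1977 to May 4, 1978: 0 + 31 + 28 + 31 + 30 + 4 = 124 days (rest of Dec, Jan, Feb, Mar, Apr, May).
124 ÷ 7 = 17 full weeks with remainder 5, so 17 more Saturdays after the first → 18.

18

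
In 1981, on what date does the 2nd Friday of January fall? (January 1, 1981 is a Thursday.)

January 9, 1981

January 1981 begins on a Thursday, so the first Friday is January 2 (1 day later).
The 2nd Friday is 1 weeks later: 2 + 7 = 9.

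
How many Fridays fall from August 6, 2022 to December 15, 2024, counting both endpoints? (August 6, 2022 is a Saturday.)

123

August 6, 2022 is a Saturday; the first Friday on or after it is August 12, 2022 (6 days later).
From August 12, 2022 to December 15, 2024: 141 + 365 + 350 = 856 days (rest of 2022, 2023, to December 15, 2024 in 2024).
856 ÷ 7 = 122 full weeks with remainder 2, so 122 more Fridays after the first → 123.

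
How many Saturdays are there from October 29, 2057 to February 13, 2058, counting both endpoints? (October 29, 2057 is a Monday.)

October 29, 2057 is a Monday; the first Saturday on or after it is November 3, 2057 (5 days later).
From November 3, 2057 to February 13, 2058: 27 + 31 + 31 + 13 = 102 days (rest of November, December, January, February).
102 ÷ 7 = 14 full weeks with remainder 4, so 14 more Saturdays after the first → 15.

15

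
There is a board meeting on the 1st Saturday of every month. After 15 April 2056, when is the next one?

6 May 2056

April 2056 starts on a Saturday, so its 1st Saturday is 1 April 2056.
That is not after 15 April 2056, so look at May 2056.
May 2056 starts on a Monday, so its 1st Saturday is 6 May 2056 (5 days in).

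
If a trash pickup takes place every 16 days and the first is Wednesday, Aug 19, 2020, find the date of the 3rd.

Sep 20, 2020

The 3rd occurrence is 2 intervals after the first: 2 × 16 = 32 days after Aug 19, 2020.
Aug has 31 days — 12 days to the end of Aug leaves 20.
20 days into Sep → Sep 20, 2020.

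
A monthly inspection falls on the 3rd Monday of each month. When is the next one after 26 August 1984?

August 1984 starts on a Wednesday; its first Monday is the 6th, so the 3rd Monday is the 20th — 20 August 1984.
That is not after 26 August 1984, so look at September 1984.
September 1984 starts on a Saturday; its first Monday is the 3rd, so the 3rd Monday is the 17th — 17 September 1984.

17 September 1984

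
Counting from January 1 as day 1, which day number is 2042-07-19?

200

Days in months before July: 31 + 28 + 31 + 30 + 31 + 30 = 181.
Plus 19 days into July → day 200.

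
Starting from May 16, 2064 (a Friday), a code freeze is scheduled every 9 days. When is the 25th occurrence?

Dec 18, 2064

The 25th occurrence is 24 intervals after the first: 24 × 9 = 216 days after May 16, 2064.
May has 31 days — 15 days to the end of May leaves 201.
Jun has 30 days (171 left).
Jul has 31 days (140 left).
Aug has 31 days (109 left).
Sep has 30 days (79 left).
Oct has 31 days (48 left).
Nov has 30 days (18 left).
18 days into Dec → Dec 18, 2064.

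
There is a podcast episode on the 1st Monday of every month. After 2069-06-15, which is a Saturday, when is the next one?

June 2069 starts on a Saturday, so its 1st Monday is 2069-06-03 (2 days in).
That is not after 2069-06-15, so look at July 2069.
July 2069 starts on a Monday, so its 1st Monday is 2069-07-01.

2069-07-01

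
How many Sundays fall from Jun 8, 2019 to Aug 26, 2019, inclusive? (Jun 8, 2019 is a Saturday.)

12

Jun 8, 2019 is a Saturday; the first Sunday on or after it is Jun 9, 2019 (1 day later).
From Jun 9, 2019 to Aug 26, 2019: 21 + 31 + 26 = 78 days (rest of Jun, Jul, Aug).
78 ÷ 7 = 11 full weeks with remainder 1, so 11 more Sundays after the first → 12.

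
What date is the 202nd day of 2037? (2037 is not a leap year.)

Jan has 31 days (202 − 31 = 171 remain).
Feb has 28 days (171 − 28 = 143 remain).
Mar has 31 days (143 − 31 = 112 remain).
Apr has 30 days (112 − 30 = 82 remain).
May has 31 days (82 − 31 = 51 remain).
Jun has 30 days (51 − 30 = 21 remain).
21 into Jul → Jul 21.

Jul 21, 2037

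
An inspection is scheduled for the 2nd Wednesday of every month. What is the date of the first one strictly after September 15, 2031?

October 8, 2031

September 2031 starts on a Monday; its first Wednesday is the 3rd, so the 2nd Wednesday is the 10th — September 10, 2031.
That is not after September 15, 2031, so look at October 2031.
October 2031 starts on a Wednesday; its first Wednesday is the 1st, so the 2nd Wednesday is the 8th — October 8, 2031.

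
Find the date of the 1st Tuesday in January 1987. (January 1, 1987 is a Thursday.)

6 January 1987

January 1987 begins on a Thursday, so the first Tuesday is January 6 (5 days later).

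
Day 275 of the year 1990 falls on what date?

2 October 1990

January has 31 days (275 − 31 = 244 remain).
February has 28 days (244 − 28 = 216 remain).
March has 31 days (216 − 31 = 185 remain).
April has 30 days (185 − 30 = 155 remain).
May has 31 days (155 − 31 = 124 remain).
June has 30 days (124 − 30 = 94 remain).
July has 31 days (94 − 31 = 63 remain).
August has 31 days (63 − 31 = 32 remain).
September has 30 days (32 − 30 = 2 remain).
2 into October → October 2.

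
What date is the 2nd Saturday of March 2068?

The first Saturday of March 2068 is March 3.
The 2nd Saturday is 1 weeks later: 3 + 7 = 10.

2068-03-10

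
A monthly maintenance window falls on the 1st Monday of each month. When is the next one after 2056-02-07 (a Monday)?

2056-03-06

February 2056 starts on a Tuesday, so its 1st Monday is 2056-02-07 (6 days in).
That is not after 2056-02-07, so look at March 2056.
March 2056 starts on a Wednesday, so its 1st Monday is 2056-03-06 (5 days in).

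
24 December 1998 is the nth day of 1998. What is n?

Days in months before December: 31 + 28 + 31 + 30 + 31 + 30 + 31 + 31 + 30 + 31 + 30 = 334.
Plus 24 days into December → day 358.

358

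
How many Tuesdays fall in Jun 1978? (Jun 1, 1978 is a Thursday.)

4

Jun 1, 1978 is a Thursday; the first Tuesday on or after it is Jun 6, 1978 (5 days later).
From Jun 6, 1978 to Jun 30, 1978 is 30 − 6 = 24 days.
24 ÷ 7 = 3 full weeks with remainder 3, so 3 more Tuesdays after the first → 4.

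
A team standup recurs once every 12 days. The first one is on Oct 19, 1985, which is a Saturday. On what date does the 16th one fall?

The 16th occurrence is 15 intervals after the first: 15 × 12 = 180 days after Oct 19, 1985.
Oct has 31 days — 12 days to the end of Oct leaves 168.
Nov has 30 days (138 left).
Dec has 31 days (107 left).
Jan has 31 days (76 left).
Feb has 28 days (48 left).
Mar has 31 days (17 left).
17 days into Apr → Apr 17, 1986.

Apr 17, 1986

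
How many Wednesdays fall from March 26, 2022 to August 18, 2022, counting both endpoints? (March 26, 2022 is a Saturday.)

March 26, 2022 is a Saturday; the first Wednesday on or after it is March 30, 2022 (4 days later).
From March 30, 2022 to August 18, 2022: 1 + 30 + 31 + 30 + 31 + 18 = 141 days (rest of March, April, May, June, July, August).
141 ÷ 7 = 20 full weeks with remainder 1, so 20 more Wednesdays after the first → 21.

21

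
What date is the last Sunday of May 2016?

May 2016 begins on a Sunday, so the first Sunday is May 1.
May 2016 has 31 days. Adding weeks: 1, 8, 15, 22, 29 — the last one ≤ 31 is the 29th.

May 29, 2016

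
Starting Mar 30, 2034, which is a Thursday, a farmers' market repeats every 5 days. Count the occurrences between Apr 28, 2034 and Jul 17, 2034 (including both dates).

16

Occurrences land 5·i days after Mar 30, 2034 for i = 0, 1, 2, …
Apr 28, 2034 is 29 days after the start; 29 ÷ 5 = 5 remainder 4; since the remainder is 4, round up to i = 6. First occurrence in the window: #7 on Apr 29, 2034 (6×5 = 30 days in).
Jul 17, 2034 is 109 days after the start; 109 ÷ 5 = 21 remainder 4. Last occurrence in the window: #22 on Jul 13, 2034.
Occurrences #7 through #22: 16 in total.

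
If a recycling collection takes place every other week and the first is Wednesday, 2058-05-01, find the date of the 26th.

The 26th occurrence is 25 intervals after the first: 25 × 14 = 350 days after 2058-05-01.
May has 31 days — 30 days to the end of May leaves 320.
June has 30 days (290 left).
July has 31 days (259 left).
August has 31 days (228 left).
September has 30 days (198 left).
October has 31 days (167 left).
November has 30 days (137 left).
December has 31 days (106 left).
January has 31 days (75 left).
February has 28 days (47 left).
March has 31 days (16 left).
16 days into April → 2059-04-16.

2059-04-16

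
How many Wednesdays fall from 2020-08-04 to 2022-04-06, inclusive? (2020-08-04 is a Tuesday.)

2020-08-04 is a Tuesday; the first Wednesday on or after it is 2020-08-05 (1 day later).
From 2020-08-05 to 2022-04-06: 148 + 365 + 96 = 609 days (rest of 2020, 2021, to 2022-04-06 in 2022).
609 ÷ 7 = 87 full weeks with remainder 0, so 87 more Wednesdays after the first → 88.

88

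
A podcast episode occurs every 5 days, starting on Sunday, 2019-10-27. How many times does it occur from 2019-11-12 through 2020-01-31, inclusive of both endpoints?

16

Occurrences land 5·i days after 2019-10-27 for i = 0, 1, 2, …
2019-11-12 is 16 days after the start; 16 ÷ 5 = 3 remainder 1; since the remainder is 1, round up to i = 4. First occurrence in the window: #5 on 2019-11-16 (4×5 = 20 days in).
2020-01-31 is 96 days after the start; 96 ÷ 5 = 19 remainder 1. Last occurrence in the window: #20 on 2020-01-30.
Occurrences #5 through #20: 16 in total.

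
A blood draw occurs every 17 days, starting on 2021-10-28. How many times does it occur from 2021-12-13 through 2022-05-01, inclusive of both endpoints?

Occurrences land 17·i days after 2021-10-28 for i = 0, 1, 2, …
2021-12-13 is 46 days after the start; 46 ÷ 17 = 2 remainder 12; since the remainder is 12, round up to i = 3. First occurrence in the window: #4 on 2021-12-18 (3×17 = 51 days in).
2022-05-01 is 185 days after the start; 185 ÷ 17 = 10 remainder 15. Last occurrence in the window: #11 on 2022-04-16.
Occurrences #4 through #11: 8 in total.

8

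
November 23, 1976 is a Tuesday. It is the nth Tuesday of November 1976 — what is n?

4th

Day 23 falls in week ⌈23/7⌉ of the month.
Days 1–7 hold the 1st Tuesday, 8–14 the 2nd, 15–21 the 3rd, 22–28 the 4th, 29–31 the 5th.
23 is in the range for the 4th.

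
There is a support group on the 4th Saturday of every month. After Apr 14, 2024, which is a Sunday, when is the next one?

Apr 2024 starts on a Monday; its first Saturday is the 6th, so the 4th Saturday is the 27th — Apr 27, 2024.
Apr 27, 2024 is after Apr 14, 2024, so that is the next one.

Apr 27, 2024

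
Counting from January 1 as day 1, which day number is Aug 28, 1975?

Days in months before Aug: 31 + 28 + 31 + 30 + 31 + 30 + 31 = 212.
Plus 28 days into Aug → day 240.

240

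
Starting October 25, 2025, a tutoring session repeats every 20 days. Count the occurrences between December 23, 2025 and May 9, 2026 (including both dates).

Occurrences land 20·i days after October 25, 2025 for i = 0, 1, 2, …
December 23, 2025 is 59 days after the start; 59 ÷ 20 = 2 remainder 19; since the remainder is 19, round up to i = 3. First occurrence in the window: #4 on December 24, 2025 (3×20 = 60 days in).
May 9, 2026 is 196 days after the start; 196 ÷ 20 = 9 remainder 16. Last occurrence in the window: #10 on April 23, 2026.
Occurrences #4 through #10: 7 in total.

7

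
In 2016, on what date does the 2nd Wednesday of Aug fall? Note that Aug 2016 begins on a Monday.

Aug 2016 begins on a Monday, so the first Wednesday is Aug 3 (2 days later).
The 2nd Wednesday is 1 weeks later: 3 + 7 = 10.

Aug 10, 2016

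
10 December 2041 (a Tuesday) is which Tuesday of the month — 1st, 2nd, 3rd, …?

Day 10 falls in week ⌈10/7⌉ of the month.
Days 1–7 hold the 1st Tuesday, 8–14 the 2nd, 15–21 the 3rd, 22–28 the 4th, 29–31 the 5th.
10 is in the range for the 2nd.

2nd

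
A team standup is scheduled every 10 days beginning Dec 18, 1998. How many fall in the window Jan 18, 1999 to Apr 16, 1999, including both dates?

8

Occurrences land 10·i days after Dec 18, 1998 for i = 0, 1, 2, …
Jan 18, 1999 is 31 days after the start; 31 ÷ 10 = 3 remainder 1; since the remainder is 1, round up to i = 4. First occurrence in the window: #5 on Jan 27, 1999 (4×10 = 40 days in).
Apr 16, 1999 is 119 days after the start; 119 ÷ 10 = 11 remainder 9. Last occurrence in the window: #12 on Apr 7, 1999.
Occurrences #5 through #12: 8 in total.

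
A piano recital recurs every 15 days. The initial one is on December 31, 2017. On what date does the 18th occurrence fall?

September 12, 2018

The 18th occurrence is 17 intervals after the first: 17 × 15 = 255 days after December 31, 2017.
December has 31 days — 0 days to the end of December leaves 255.
January has 31 days (224 left).
February has 28 days (196 left).
March has 31 days (165 left).
April has 30 days (135 left).
May has 31 days (104 left).
June has 30 days (74 left).
July has 31 days (43 left).
August has 31 days (12 left).
12 days into September → September 12, 2018.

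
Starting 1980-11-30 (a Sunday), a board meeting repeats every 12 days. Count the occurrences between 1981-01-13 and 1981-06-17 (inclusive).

Occurrences land 12·i days after 1980-11-30 for i = 0, 1, 2, …
1981-01-13 is 44 days after the start; 44 ÷ 12 = 3 remainder 8; since the remainder is 8, round up to i = 4. First occurrence in the window: #5 on 1981-01-17 (4×12 = 48 days in).
1981-06-17 is 199 days after the start; 199 ÷ 12 = 16 remainder 7. Last occurrence in the window: #17 on 1981-06-10.
Occurrences #5 through #17: 13 in total.

13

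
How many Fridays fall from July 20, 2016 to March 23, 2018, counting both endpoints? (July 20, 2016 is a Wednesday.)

July 20, 2016 is a Wednesday; the first Friday on or after it is July 22, 2016 (2 days later).
From July 22, 2016 to March 23, 2018: 162 + 365 + 82 = 609 days (rest of 2016, 2017, to March 23, 2018 in 2018).
609 ÷ 7 = 87 full weeks with remainder 0, so 87 more Fridays after the first → 88.

88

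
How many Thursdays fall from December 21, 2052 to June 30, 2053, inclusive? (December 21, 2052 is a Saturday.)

27

December 21, 2052 is a Saturday; the first Thursday on or after it is December 26, 2052 (5 days later).
From December 26, 2052 to June 30, 2053: 5 + 31 + 28 + 31 + 30 + 31 + 30 = 186 days (rest of December, January, February, March, April, May, June).
186 ÷ 7 = 26 full weeks with remainder 4, so 26 more Thursdays after the first → 27.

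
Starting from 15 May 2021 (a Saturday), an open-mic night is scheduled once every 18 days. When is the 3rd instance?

20 June 2021

The 3rd occurrence is 2 intervals after the first: 2 × 18 = 36 days after 15 May 2021.
May has 31 days — 16 days to the end of May leaves 20.
20 days into June → 20 June 2021.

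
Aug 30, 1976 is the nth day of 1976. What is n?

Days in months before Aug: 31 + 29 + 31 + 30 + 31 + 30 + 31 = 213.
Plus 30 days into Aug → day 243.

243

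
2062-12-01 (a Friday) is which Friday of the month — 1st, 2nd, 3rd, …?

1st

Day 1 falls in week ⌈1/7⌉ of the month.
Days 1–7 hold the 1st Friday, 8–14 the 2nd, 15–21 the 3rd, 22–28 the 4th, 29–31 the 5th.
1 is in the range for the 1st.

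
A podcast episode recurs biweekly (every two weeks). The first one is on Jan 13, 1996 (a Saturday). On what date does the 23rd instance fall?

The 23rd occurrence is 22 intervals after the first: 22 × 14 = 308 days after Jan 13, 1996.
Jan has 31 days — 18 days to the end of Jan leaves 290.
Feb has 29 days (261 left).
Mar has 31 days (230 left).
Apr has 30 days (200 left).
May has 31 days (169 left).
Jun has 30 days (139 left).
Jul has 31 days (108 left).
Aug has 31 days (77 left).
Sep has 30 days (47 left).
Oct has 31 days (16 left).
16 days into Nov → Nov 16, 1996.

Nov 16, 1996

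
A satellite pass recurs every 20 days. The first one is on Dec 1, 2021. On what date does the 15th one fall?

Sep 7, 2022

The 15th occurrence is 14 intervals after the first: 14 × 20 = 280 days after Dec 1, 2021.
Dec has 31 days — 30 days to the end of Dec leaves 250.
Jan has 31 days (219 left).
Feb has 28 days (191 left).
Mar has 31 days (160 left).
Apr has 30 days (130 left).
May has 31 days (99 left).
Jun has 30 days (69 left).
Jul has 31 days (38 left).
Aug has 31 days (7 left).
7 days into Sep → Sep 7, 2022.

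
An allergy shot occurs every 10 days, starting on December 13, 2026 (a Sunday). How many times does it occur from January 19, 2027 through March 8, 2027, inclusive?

Occurrences land 10·i days after December 13, 2026 for i = 0, 1, 2, …
January 19, 2027 is 37 days after the start; 37 ÷ 10 = 3 remainder 7; since the remainder is 7, round up to i = 4. First occurrence in the window: #5 on January 22, 2027 (4×10 = 40 days in).
March 8, 2027 is 85 days after the start; 85 ÷ 10 = 8 remainder 5. Last occurrence in the window: #9 on March 3, 2027.
Occurrences #5 through #9: 5 in total.

5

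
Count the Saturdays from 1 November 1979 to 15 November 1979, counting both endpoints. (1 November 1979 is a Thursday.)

1 November 1979 is a Thursday; the first Saturday on or after it is 3 November 1979 (2 days later).
From 3 November 1979 to 15 November 1979 is 15 − 3 = 12 days.
12 ÷ 7 = 1 full weeks with remainder 5, so 1 more Saturdays after the first → 2.

2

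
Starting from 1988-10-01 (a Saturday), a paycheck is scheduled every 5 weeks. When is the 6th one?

The 6th occurrence is 5 intervals after the first: 5 × 35 = 175 days after 1988-10-01.
October has 31 days — 30 days to the end of October leaves 145.
November has 30 days (115 left).
December has 31 days (84 left).
January has 31 days (53 left).
February has 28 days (25 left).
25 days into March → 1989-03-25.

1989-03-25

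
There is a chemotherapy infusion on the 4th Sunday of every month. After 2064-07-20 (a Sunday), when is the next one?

July 2064 starts on a Tuesday; its first Sunday is the 6th, so the 4th Sunday is the 27th — 2064-07-27.
2064-07-27 is after 2064-07-20, so that is the next one.

2064-07-27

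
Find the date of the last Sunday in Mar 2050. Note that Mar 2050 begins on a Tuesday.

Mar 27, 2050

Mar 2050 begins on a Tuesday, so the first Sunday is Mar 6 (5 days later).
Mar 2050 has 31 days. Adding weeks: 6, 13, 20, 27 — the last one ≤ 31 is the 27th.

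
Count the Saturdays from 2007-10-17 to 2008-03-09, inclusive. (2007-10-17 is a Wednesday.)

21

2007-10-17 is a Wednesday; the first Saturday on or after it is 2007-10-20 (3 days later).
From 2007-10-20 to 2008-03-09: 11 + 30 + 31 + 31 + 29 + 9 = 141 days (rest of October, November, December, January, February, March).
141 ÷ 7 = 20 full weeks with remainder 1, so 20 more Saturdays after the first → 21.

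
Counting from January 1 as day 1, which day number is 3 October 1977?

276

Days in months before October: 31 + 28 + 31 + 30 + 31 + 30 + 31 + 31 + 30 = 273.
Plus 3 days into October → day 276.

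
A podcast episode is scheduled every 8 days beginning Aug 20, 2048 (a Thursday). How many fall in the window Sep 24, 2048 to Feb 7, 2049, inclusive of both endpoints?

Occurrences land 8·i days after Aug 20, 2048 for i = 0, 1, 2, …
Sep 24, 2048 is 35 days after the start; 35 ÷ 8 = 4 remainder 3; since the remainder is 3, round up to i = 5. First occurrence in the window: #6 on Sep 29, 2048 (5×8 = 40 days in).
Feb 7, 2049 is 171 days after the start; 171 ÷ 8 = 21 remainder 3. Last occurrence in the window: #22 on Feb 4, 2049.
Occurrences #6 through #22: 17 in total.

17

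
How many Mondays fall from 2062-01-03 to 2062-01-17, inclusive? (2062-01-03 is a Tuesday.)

2

2062-01-03 is a Tuesday; the first Monday on or after it is 2062-01-09 (6 days later).
From 2062-01-09 to 2062-01-17 is 17 − 9 = 8 days.
8 ÷ 7 = 1 full weeks with remainder 1, so 1 more Mondays after the first → 2.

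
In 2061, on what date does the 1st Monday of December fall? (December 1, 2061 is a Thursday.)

December 5, 2061

December 2061 begins on a Thursday, so the first Monday is December 5 (4 days later).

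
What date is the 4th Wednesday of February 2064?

February 2064 begins on a Friday, so the first Wednesday is February 6 (5 days later).
The 4th Wednesday is 3 weeks later: 6 + 21 = 27.

February 27, 2064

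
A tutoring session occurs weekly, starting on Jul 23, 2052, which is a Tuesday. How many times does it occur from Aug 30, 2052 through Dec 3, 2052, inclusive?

Occurrences land 7·i days after Jul 23, 2052 for i = 0, 1, 2, …
Aug 30, 2052 is 38 days after the start; 38 ÷ 7 = 5 remainder 3; since the remainder is 3, round up to i = 6. First occurrence in the window: #7 on Sep 3, 2052 (6×7 = 42 days in).
Dec 3, 2052 is 133 days after the start; 133 ÷ 7 = 19 remainder 0. Last occurrence in the window: #20 on Dec 3, 2052.
Occurrences #7 through #20: 14 in total.

14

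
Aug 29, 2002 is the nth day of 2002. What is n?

Days in months before Aug: 31 + 28 + 31 + 30 + 31 + 30 + 31 = 212.
Plus 29 days into Aug → day 241.

241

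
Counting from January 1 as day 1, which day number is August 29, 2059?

Days in months before August: 31 + 28 + 31 + 30 + 31 + 30 + 31 = 212.
Plus 29 days into August → day 241.

241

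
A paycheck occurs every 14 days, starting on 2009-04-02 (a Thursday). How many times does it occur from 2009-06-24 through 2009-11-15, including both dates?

11

Occurrences land 14·i days after 2009-04-02 for i = 0, 1, 2, …
2009-06-24 is 83 days after the start; 83 ÷ 14 = 5 remainder 13; since the remainder is 13, round up to i = 6. First occurrence in the window: #7 on 2009-06-25 (6×14 = 84 days in).
2009-11-15 is 227 days after the start; 227 ÷ 14 = 16 remainder 3. Last occurrence in the window: #17 on 2009-11-12.
Occurrences #7 through #17: 11 in total.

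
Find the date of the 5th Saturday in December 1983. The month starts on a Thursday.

31 December 1983

December 1983 begins on a Thursday, so the first Saturday is December 3 (2 days later).
The 5th Saturday is 4 weeks later: 3 + 28 = 31.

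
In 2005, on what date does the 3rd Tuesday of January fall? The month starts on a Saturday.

January 18, 2005

January 2005 begins on a Saturday, so the first Tuesday is January 4 (3 days later).
The 3rd Tuesday is 2 weeks later: 4 + 14 = 18.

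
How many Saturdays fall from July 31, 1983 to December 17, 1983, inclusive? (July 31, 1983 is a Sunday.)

July 31, 1983 is a Sunday; the first Saturday on or after it is August 6, 1983 (6 days later).
From August 6, 1983 to December 17, 1983: 25 + 30 + 31 + 30 + 17 = 133 days (rest of August, September, October, November, December).
133 ÷ 7 = 19 full weeks with remainder 0, so 19 more Saturdays after the first → 20.

20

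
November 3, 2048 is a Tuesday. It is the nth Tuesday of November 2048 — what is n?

1st

Day 3 falls in week ⌈3/7⌉ of the month.
Days 1–7 hold the 1st Tuesday, 8–14 the 2nd, 15–21 the 3rd, 22–28 the 4th, 29–31 the 5th.
3 is in the range for the 1st.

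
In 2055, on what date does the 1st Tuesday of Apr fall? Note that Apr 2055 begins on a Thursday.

Apr 2055 begins on a Thursday, so the first Tuesday is Apr 6 (5 days later).

Apr 6, 2055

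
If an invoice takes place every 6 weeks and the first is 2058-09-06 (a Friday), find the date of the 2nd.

2058-10-18

The 2nd occurrence is 1 interval after the first: 1 × 42 = 42 days after 2058-09-06.
September has 30 days — 24 days to the end of September leaves 18.
18 days into October → 2058-10-18.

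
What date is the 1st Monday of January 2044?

2044-01-04

The first Monday of January 2044 is January 4.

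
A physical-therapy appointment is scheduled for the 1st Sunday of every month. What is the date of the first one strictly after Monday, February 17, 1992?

March 1, 1992

February 1992 starts on a Saturday, so its 1st Sunday is February 2, 1992 (1 day in).
That is not after February 17, 1992, so look at March 1992.
March 1992 starts on a Sunday, so its 1st Sunday is March 1, 1992.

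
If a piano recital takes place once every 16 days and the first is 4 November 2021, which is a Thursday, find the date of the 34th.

The 34th occurrence is 33 intervals after the first: 33 × 16 = 528 days after 4 November 2021.
November has 30 days — 26 days to the end of November leaves 502.
From end of November to end of 2021 is 31 days (471 left).
2022 has 365 days (106 left).
January has 31 days (75 left).
February has 28 days (47 left).
March has 31 days (16 left).
16 days into April → 16 April 2023.

16 April 2023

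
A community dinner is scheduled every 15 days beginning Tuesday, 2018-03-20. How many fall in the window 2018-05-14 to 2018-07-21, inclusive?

5

Occurrences land 15·i days after 2018-03-20 for i = 0, 1, 2, …
2018-05-14 is 55 days after the start; 55 ÷ 15 = 3 remainder 10; since the remainder is 10, round up to i = 4. First occurrence in the window: #5 on 2018-05-19 (4×15 = 60 days in).
2018-07-21 is 123 days after the start; 123 ÷ 15 = 8 remainder 3. Last occurrence in the window: #9 on 2018-07-18.
Occurrences #5 through #9: 5 in total.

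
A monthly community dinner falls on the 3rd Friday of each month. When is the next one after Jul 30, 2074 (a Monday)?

Jul 2074 starts on a Sunday; its first Friday is the 6th, so the 3rd Friday is the 20th — Jul 20, 2074.
That is not after Jul 30, 2074, so look at Aug 2074.
Aug 2074 starts on a Wednesday; its first Friday is the 3rd, so the 3rd Friday is the 17th — Aug 17, 2074.

Aug 17, 2074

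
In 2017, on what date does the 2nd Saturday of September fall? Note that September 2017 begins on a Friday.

9 September 2017

September 2017 begins on a Friday, so the first Saturday is September 2 (1 day later).
The 2nd Saturday is 1 weeks later: 2 + 7 = 9.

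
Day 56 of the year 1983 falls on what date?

January has 31 days (56 − 31 = 25 remain).
25 into February → February 25.

25 February 1983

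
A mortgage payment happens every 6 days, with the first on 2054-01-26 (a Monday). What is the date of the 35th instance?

The 35th occurrence is 34 intervals after the first: 34 × 6 = 204 days after 2054-01-26.
January has 31 days — 5 days to the end of January leaves 199.
February has 28 days (171 left).
March has 31 days (140 left).
April has 30 days (110 left).
May has 31 days (79 left).
June has 30 days (49 left).
July has 31 days (18 left).
18 days into August → 2054-08-18.

2054-08-18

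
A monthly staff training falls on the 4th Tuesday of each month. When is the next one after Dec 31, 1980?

Jan 27, 1981

Dec 1980 starts on a Monday; its first Tuesday is the 2nd, so the 4th Tuesday is the 23rd — Dec 23, 1980.
That is not after Dec 31, 1980, so look at Jan 1981.
Jan 1981 starts on a Thursday; its first Tuesday is the 6th, so the 4th Tuesday is the 27th — Jan 27, 1981.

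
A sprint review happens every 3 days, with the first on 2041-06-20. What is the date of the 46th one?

2041-11-02

The 46th occurrence is 45 intervals after the first: 45 × 3 = 135 days after 2041-06-20.
June has 30 days — 10 days to the end of June leaves 125.
July has 31 days (94 left).
August has 31 days (63 left).
September has 30 days (33 left).
October has 31 days (2 left).
2 days into November → 2041-11-02.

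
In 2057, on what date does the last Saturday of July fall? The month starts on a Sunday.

July 2057 begins on a Sunday, so the first Saturday is July 7 (6 days later).
July 2057 has 31 days. Adding weeks: 7, 14, 21, 28 — the last one ≤ 31 is the 28th.

July 28, 2057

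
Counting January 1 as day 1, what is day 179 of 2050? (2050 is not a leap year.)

Jun 28, 2050

Jan has 31 days (179 − 31 = 148 remain).
Feb has 28 days (148 − 28 = 120 remain).
Mar has 31 days (120 − 31 = 89 remain).
Apr has 30 days (89 − 30 = 59 remain).
May has 31 days (59 − 31 = 28 remain).
28 into Jun → Jun 28.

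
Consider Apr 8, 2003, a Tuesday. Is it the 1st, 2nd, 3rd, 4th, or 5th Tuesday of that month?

2nd

Day 8 falls in week ⌈8/7⌉ of the month.
Days 1–7 hold the 1st Tuesday, 8–14 the 2nd, 15–21 the 3rd, 22–28 the 4th, 29–31 the 5th.
8 is in the range for the 2nd.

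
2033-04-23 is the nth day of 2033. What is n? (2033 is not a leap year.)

113

Days in months before April: 31 + 28 + 31 = 90.
Plus 23 days into April → day 113.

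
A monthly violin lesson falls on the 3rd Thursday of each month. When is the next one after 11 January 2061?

20 January 2061

January 2061 starts on a Saturday; its first Thursday is the 6th, so the 3rd Thursday is the 20th — 20 January 2061.
20 January 2061 is after 11 January 2061, so that is the next one.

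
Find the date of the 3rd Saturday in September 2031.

September 2031 begins on a Monday, so the first Saturday is September 6 (5 days later).
The 3rd Saturday is 2 weeks later: 6 + 14 = 20.

2031-09-20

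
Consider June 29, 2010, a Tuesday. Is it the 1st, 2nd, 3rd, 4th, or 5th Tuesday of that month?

5th

Day 29 falls in week ⌈29/7⌉ of the month.
Days 1–7 hold the 1st Tuesday, 8–14 the 2nd, 15–21 the 3rd, 22–28 the 4th, 29–31 the 5th.
29 is in the range for the 5th.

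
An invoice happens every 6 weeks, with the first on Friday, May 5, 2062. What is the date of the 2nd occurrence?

Jun 16, 2062

The 2nd occurrence is 1 interval after the first: 1 × 42 = 42 days after May 5, 2062.
May has 31 days — 26 days to the end of May leaves 16.
16 days into Jun → Jun 16, 2062.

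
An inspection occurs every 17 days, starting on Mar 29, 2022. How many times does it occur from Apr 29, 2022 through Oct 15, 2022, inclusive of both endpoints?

10

Occurrences land 17·i days after Mar 29, 2022 for i = 0, 1, 2, …
Apr 29, 2022 is 31 days after the start; 31 ÷ 17 = 1 remainder 14; since the remainder is 14, round up to i = 2. First occurrence in the window: #3 on May 2, 2022 (2×17 = 34 days in).
Oct 15, 2022 is 200 days after the start; 200 ÷ 17 = 11 remainder 13. Last occurrence in the window: #12 on Oct 2, 2022.
Occurrences #3 through #12: 10 in total.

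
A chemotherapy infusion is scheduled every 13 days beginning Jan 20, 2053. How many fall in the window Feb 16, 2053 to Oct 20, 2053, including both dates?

19

Occurrences land 13·i days after Jan 20, 2053 for i = 0, 1, 2, …
Feb 16, 2053 is 27 days after the start; 27 ÷ 13 = 2 remainder 1; since the remainder is 1, round up to i = 3. First occurrence in the window: #4 on Feb 28, 2053 (3×13 = 39 days in).
Oct 20, 2053 is 273 days after the start; 273 ÷ 13 = 21 remainder 0. Last occurrence in the window: #22 on Oct 20, 2053.
Occurrences #4 through #22: 19 in total.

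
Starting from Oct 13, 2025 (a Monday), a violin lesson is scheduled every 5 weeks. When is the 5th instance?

The 5th occurrence is 4 intervals after the first: 4 × 35 = 140 days after Oct 13, 2025.
Oct has 31 days — 18 days to the end of Oct leaves 122.
Nov has 30 days (92 left).
Dec has 31 days (61 left).
Jan has 31 days (30 left).
Feb has 28 days (2 left).
2 days into Mar → Mar 2, 2026.

Mar 2, 2026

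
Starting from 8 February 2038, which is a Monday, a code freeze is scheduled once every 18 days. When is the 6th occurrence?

9 May 2038

The 6th occurrence is 5 intervals after the first: 5 × 18 = 90 days after 8 February 2038.
February has 28 days — 20 days to the end of February leaves 70.
March has 31 days (39 left).
April has 30 days (9 left).
9 days into May → 9 May 2038.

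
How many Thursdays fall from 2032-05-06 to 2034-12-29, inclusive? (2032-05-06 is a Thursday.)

139

2032-05-06 is a Thursday; the first Thursday on or after it is 2032-05-06.
From 2032-05-06 to 2034-12-29: 239 + 365 + 363 = 967 days (rest of 2032, 2033, to 2034-12-29 in 2034).
967 ÷ 7 = 138 full weeks with remainder 1, so 138 more Thursdays after the first → 139.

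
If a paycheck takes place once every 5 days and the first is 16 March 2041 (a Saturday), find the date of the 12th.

The 12th occurrence is 11 intervals after the first: 11 × 5 = 55 days after 16 March 2041.
March has 31 days — 15 days to the end of March leaves 40.
April has 30 days (10 left).
10 days into May → 10 May 2041.

10 May 2041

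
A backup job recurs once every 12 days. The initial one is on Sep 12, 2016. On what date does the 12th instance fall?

Jan 22, 2017

The 12th occurrence is 11 intervals after the first: 11 × 12 = 132 days after Sep 12, 2016.
Sep has 30 days — 18 days to the end of Sep leaves 114.
Oct has 31 days (83 left).
Nov has 30 days (53 left).
Dec has 31 days (22 left).
22 days into Jan → Jan 22, 2017.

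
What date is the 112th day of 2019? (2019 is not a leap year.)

Apr 22, 2019

Jan has 31 days (112 − 31 = 81 remain).
Feb has 28 days (81 − 28 = 53 remain).
Mar has 31 days (53 − 31 = 22 remain).
22 into Apr → Apr 22.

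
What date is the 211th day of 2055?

January has 31 days (211 − 31 = 180 remain).
February has 28 days (180 − 28 = 152 remain).
March has 31 days (152 − 31 = 121 remain).
April has 30 days (121 − 30 = 91 remain).
May has 31 days (91 − 31 = 60 remain).
June has 30 days (60 − 30 = 30 remain).
30 into July → July 30.

July 30, 2055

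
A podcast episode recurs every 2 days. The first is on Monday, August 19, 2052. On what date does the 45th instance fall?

November 15, 2052

The 45th occurrence is 44 intervals after the first: 44 × 2 = 88 days after August 19, 2052.
August has 31 days — 12 days to the end of August leaves 76.
September has 30 days (46 left).
October has 31 days (15 left).
15 days into November → November 15, 2052.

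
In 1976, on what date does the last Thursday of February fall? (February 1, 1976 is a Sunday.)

1976-02-26

February 1976 begins on a Sunday, so the first Thursday is February 5 (4 days later).
February 1976 has 29 days. Adding weeks: 5, 12, 19, 26 — the last one ≤ 29 is the 26th.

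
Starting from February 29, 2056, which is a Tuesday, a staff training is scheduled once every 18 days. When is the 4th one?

April 23, 2056

The 4th occurrence is 3 intervals after the first: 3 × 18 = 54 days after February 29, 2056.
February has 29 days — 0 days to the end of February leaves 54.
March has 31 days (23 left).
23 days into April → April 23, 2056.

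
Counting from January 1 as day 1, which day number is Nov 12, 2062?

316

Days in months before Nov: 31 + 28 + 31 + 30 + 31 + 30 + 31 + 31 + 30 + 31 = 304.
Plus 12 days into Nov → day 316.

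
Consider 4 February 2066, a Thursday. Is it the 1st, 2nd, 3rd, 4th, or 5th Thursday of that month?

Day 4 falls in week ⌈4/7⌉ of the month.
Days 1–7 hold the 1st Thursday, 8–14 the 2nd, 15–21 the 3rd, 22–28 the 4th, 29–31 the 5th.
4 is in the range for the 1st.

1st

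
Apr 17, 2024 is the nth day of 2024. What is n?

108

Days in months before Apr: 31 + 29 + 31 = 91.
Plus 17 days into Apr → day 108.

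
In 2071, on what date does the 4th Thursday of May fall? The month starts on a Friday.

28 May 2071

May 2071 begins on a Friday, so the first Thursday is May 7 (6 days later).
The 4th Thursday is 3 weeks later: 7 + 21 = 28.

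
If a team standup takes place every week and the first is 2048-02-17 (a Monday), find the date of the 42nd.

2048-11-30

The 42nd occurrence is 41 intervals after the first: 41 × 7 = 287 days after 2048-02-17.
February has 29 days — 12 days to the end of February leaves 275.
March has 31 days (244 left).
April has 30 days (214 left).
May has 31 days (183 left).
June has 30 days (153 left).
July has 31 days (122 left).
August has 31 days (91 left).
September has 30 days (61 left).
October has 31 days (30 left).
30 days into November → 2048-11-30.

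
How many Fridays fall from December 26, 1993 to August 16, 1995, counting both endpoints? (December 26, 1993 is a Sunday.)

85

December 26, 1993 is a Sunday; the first Friday on or after it is December 31, 1993 (5 days later).
From December 31, 1993 to August 16, 1995: 0 + 365 + 228 = 593 days (rest of 1993, 1994, to August 16, 1995 in 1995).
593 ÷ 7 = 84 full weeks with remainder 5, so 84 more Fridays after the first → 85.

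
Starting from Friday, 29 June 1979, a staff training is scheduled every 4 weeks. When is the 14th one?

27 June 1980

The 14th occurrence is 13 intervals after the first: 13 × 28 = 364 days after 29 June 1979.
June has 30 days — 1 day to the end of June leaves 363.
July has 31 days (332 left).
August has 31 days (301 left).
September has 30 days (271 left).
October has 31 days (240 left).
November has 30 days (210 left).
December has 31 days (179 left).
January has 31 days (148 left).
February has 29 days (119 left).
March has 31 days (88 left).
April has 30 days (58 left).
May has 31 days (27 left).
27 days into June → 27 June 1980.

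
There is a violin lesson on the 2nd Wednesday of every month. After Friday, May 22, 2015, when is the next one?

May 2015 starts on a Friday; its first Wednesday is the 6th, so the 2nd Wednesday is the 13th — May 13, 2015.
That is not after May 22, 2015, so look at Jun 2015.
Jun 2015 starts on a Monday; its first Wednesday is the 3rd, so the 2nd Wednesday is the 10th — Jun 10, 2015.

Jun 10, 2015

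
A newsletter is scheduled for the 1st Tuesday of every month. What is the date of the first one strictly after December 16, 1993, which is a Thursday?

January 4, 1994

December 1993 starts on a Wednesday, so its 1st Tuesday is December 7, 1993 (6 days in).
That is not after December 16, 1993, so look at January 1994.
January 1994 starts on a Saturday, so its 1st Tuesday is January 4, 1994 (3 days in).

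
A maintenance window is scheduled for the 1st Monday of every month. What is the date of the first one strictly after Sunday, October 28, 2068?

November 5, 2068

October 2068 starts on a Monday, so its 1st Monday is October 1, 2068.
That is not after October 28, 2068, so look at November 2068.
November 2068 starts on a Thursday, so its 1st Monday is November 5, 2068 (4 days in).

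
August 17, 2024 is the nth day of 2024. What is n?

230

Days in months before August: 31 + 29 + 31 + 30 + 31 + 30 + 31 = 213.
Plus 17 days into August → day 230.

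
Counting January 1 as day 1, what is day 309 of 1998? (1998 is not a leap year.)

Nov 5, 1998

Jan has 31 days (309 − 31 = 278 remain).
Feb has 28 days (278 − 28 = 250 remain).
Mar has 31 days (250 − 31 = 219 remain).
Apr has 30 days (219 − 30 = 189 remain).
May has 31 days (189 − 31 = 158 remain).
Jun has 30 days (158 − 30 = 128 remain).
Jul has 31 days (128 − 31 = 97 remain).
Aug has 31 days (97 − 31 = 66 remain).
Sep has 30 days (66 − 30 = 36 remain).
Oct has 31 days (36 − 31 = 5 remain).
5 into Nov → Nov 5.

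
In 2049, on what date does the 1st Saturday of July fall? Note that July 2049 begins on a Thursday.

July 2049 begins on a Thursday, so the first Saturday is July 3 (2 days later).

July 3, 2049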